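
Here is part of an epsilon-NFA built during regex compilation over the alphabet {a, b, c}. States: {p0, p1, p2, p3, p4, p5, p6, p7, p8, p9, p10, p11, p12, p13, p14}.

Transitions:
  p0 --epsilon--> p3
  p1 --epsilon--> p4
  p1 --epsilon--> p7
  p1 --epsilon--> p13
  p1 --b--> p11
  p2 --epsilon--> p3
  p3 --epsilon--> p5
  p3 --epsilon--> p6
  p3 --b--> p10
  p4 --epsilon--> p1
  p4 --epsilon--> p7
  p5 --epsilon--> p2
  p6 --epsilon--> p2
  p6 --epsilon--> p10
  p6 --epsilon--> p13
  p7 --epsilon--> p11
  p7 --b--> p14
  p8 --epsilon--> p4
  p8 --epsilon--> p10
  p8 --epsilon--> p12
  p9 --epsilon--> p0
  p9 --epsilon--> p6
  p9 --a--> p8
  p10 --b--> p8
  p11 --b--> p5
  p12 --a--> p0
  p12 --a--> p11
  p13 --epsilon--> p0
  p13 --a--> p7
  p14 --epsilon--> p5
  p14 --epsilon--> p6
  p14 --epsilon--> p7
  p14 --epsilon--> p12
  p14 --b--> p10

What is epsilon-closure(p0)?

Start with {p0}.
From p0 via epsilon: add p3.
From p3 via epsilon: add p5, p6.
From p5 via epsilon: add p2.
From p6 via epsilon: add p10, p13.
No new states can be added; the closed set is {p0, p2, p3, p5, p6, p10, p13}.

{p0, p2, p3, p5, p6, p10, p13}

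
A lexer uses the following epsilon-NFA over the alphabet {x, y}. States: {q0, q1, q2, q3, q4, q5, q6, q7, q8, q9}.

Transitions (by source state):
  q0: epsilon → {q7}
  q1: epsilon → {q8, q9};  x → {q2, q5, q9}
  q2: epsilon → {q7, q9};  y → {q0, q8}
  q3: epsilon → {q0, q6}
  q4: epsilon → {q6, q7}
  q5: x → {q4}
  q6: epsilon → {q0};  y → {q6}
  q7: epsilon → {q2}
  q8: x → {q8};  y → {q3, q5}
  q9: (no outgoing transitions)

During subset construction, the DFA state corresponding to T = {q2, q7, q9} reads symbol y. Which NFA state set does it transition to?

q2 on y → {q0, q8}.
No y-transition from q7, q9.
Union after reading y: {q0, q8}.
Now take the epsilon-closure:
From q0 via epsilon: add q7.
From q7 via epsilon: add q2.
From q2 via epsilon: add q9.
No new states can be added; the closed set is {q0, q2, q7, q8, q9}.

{q0, q2, q7, q8, q9}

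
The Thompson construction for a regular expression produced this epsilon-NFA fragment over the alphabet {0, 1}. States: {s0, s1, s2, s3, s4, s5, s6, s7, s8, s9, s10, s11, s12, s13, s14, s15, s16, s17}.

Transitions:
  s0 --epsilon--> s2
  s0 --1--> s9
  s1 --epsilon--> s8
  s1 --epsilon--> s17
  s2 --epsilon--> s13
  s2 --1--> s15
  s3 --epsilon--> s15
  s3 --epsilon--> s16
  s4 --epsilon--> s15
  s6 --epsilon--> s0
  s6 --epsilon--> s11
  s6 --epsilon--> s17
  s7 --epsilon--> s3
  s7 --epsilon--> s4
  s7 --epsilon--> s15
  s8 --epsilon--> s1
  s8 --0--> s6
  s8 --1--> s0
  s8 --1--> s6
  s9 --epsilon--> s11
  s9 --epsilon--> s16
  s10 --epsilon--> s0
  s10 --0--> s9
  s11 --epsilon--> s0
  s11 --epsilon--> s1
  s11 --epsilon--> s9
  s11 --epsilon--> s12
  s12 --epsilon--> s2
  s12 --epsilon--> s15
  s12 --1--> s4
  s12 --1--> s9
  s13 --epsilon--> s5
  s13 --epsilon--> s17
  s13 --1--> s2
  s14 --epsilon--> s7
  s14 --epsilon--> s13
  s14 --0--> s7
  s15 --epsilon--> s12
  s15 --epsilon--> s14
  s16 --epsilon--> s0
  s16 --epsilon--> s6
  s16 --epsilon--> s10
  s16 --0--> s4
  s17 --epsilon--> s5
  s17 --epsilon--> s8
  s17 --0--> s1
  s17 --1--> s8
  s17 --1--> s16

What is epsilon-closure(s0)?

Start with {s0}.
From s0 via epsilon: add s2.
From s2 via epsilon: add s13.
From s13 via epsilon: add s5, s17.
From s17 via epsilon: add s8.
From s8 via epsilon: add s1.
No new states can be added; the closed set is {s0, s1, s2, s5, s8, s13, s17}.

{s0, s1, s2, s5, s8, s13, s17}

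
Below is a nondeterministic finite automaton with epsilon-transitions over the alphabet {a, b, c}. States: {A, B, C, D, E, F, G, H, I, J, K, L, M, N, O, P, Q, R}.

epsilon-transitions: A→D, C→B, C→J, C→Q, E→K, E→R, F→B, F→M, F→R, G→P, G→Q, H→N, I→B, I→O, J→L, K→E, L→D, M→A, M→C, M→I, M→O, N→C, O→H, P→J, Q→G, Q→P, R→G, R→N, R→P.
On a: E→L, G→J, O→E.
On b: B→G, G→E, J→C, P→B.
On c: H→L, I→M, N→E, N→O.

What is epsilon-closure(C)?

{B, C, D, G, J, L, P, Q}

Start with {C}.
From C via epsilon: add B, J, Q.
From J via epsilon: add L.
From Q via epsilon: add G, P.
From L via epsilon: add D.
No new states can be added; the closed set is {B, C, D, G, J, L, P, Q}.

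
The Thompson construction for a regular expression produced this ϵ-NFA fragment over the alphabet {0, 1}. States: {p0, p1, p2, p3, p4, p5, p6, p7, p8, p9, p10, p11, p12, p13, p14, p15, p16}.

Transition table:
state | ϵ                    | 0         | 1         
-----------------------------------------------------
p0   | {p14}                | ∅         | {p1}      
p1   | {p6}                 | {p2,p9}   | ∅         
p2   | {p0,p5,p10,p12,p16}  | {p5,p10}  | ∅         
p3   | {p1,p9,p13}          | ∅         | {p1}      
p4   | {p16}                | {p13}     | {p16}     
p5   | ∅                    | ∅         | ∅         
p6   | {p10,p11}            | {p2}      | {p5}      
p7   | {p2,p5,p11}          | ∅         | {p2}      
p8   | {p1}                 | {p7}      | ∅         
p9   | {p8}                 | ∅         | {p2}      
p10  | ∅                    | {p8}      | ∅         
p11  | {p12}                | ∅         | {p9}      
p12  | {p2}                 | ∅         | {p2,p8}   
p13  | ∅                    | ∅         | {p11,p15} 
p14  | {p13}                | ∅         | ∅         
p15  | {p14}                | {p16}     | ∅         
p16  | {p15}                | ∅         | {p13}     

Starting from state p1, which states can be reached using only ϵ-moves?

Start with {p1}.
From p1 via ϵ: add p6.
From p6 via ϵ: add p10, p11.
From p11 via ϵ: add p12.
From p12 via ϵ: add p2.
From p2 via ϵ: add p0, p5, p16.
From p0 via ϵ: add p14.
From p16 via ϵ: add p15.
From p14 via ϵ: add p13.
No new states can be added; the closed set is {p0, p1, p2, p5, p6, p10, p11, p12, p13, p14, p15, p16}.

{p0, p1, p2, p5, p6, p10, p11, p12, p13, p14, p15, p16}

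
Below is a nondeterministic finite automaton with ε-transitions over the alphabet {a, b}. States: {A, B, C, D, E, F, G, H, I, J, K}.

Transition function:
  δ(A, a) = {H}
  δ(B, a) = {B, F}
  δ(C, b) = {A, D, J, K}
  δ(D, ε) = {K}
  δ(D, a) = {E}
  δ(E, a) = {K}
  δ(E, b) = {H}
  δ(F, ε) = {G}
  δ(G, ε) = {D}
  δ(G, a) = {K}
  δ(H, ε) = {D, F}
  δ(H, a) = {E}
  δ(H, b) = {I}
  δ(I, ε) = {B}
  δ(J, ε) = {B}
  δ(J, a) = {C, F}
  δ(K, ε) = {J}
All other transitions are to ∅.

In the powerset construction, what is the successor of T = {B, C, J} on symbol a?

B on a → {B, F}.
J on a → {C, F}.
No a-transition from C.
Union after reading a: {B, C, F}.
Now take the ε-closure:
From F via ε: add G.
From G via ε: add D.
From D via ε: add K.
From K via ε: add J.
No new states can be added; the closed set is {B, C, D, F, G, J, K}.

{B, C, D, F, G, J, K}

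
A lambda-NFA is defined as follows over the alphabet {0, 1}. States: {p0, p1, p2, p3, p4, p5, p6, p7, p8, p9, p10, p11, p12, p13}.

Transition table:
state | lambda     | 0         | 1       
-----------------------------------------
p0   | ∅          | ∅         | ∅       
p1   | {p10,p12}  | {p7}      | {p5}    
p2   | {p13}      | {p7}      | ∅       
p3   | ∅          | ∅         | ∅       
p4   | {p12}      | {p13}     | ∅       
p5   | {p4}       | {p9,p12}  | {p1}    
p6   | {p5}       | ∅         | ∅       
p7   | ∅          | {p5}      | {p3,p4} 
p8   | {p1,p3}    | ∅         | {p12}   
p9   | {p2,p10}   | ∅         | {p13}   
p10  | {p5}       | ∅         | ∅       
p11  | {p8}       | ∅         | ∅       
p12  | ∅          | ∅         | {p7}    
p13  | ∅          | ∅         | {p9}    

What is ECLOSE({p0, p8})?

Start with {p0, p8}.
From p8 via lambda: add p1, p3.
From p1 via lambda: add p10, p12.
From p10 via lambda: add p5.
From p5 via lambda: add p4.
No new states can be added; the closed set is {p0, p1, p3, p4, p5, p8, p10, p12}.

{p0, p1, p3, p4, p5, p8, p10, p12}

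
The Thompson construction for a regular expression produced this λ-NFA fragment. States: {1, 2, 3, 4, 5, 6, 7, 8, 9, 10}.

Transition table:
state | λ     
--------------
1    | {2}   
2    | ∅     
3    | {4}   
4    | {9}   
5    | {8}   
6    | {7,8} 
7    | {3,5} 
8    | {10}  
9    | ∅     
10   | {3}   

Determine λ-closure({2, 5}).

{2, 3, 4, 5, 8, 9, 10}

Start with {2, 5}.
From 5 via λ: add 8.
From 8 via λ: add 10.
From 10 via λ: add 3.
From 3 via λ: add 4.
From 4 via λ: add 9.
No new states can be added; the closed set is {2, 3, 4, 5, 8, 9, 10}.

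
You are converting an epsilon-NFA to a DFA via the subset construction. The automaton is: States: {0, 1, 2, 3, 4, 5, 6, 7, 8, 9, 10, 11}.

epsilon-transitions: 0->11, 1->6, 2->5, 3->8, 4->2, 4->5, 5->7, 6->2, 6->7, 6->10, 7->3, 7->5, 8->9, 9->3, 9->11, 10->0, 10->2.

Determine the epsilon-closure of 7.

{3, 5, 7, 8, 9, 11}

Start with {7}.
From 7 via epsilon: add 3, 5.
From 3 via epsilon: add 8.
From 8 via epsilon: add 9.
From 9 via epsilon: add 11.
No new states can be added; the closed set is {3, 5, 7, 8, 9, 11}.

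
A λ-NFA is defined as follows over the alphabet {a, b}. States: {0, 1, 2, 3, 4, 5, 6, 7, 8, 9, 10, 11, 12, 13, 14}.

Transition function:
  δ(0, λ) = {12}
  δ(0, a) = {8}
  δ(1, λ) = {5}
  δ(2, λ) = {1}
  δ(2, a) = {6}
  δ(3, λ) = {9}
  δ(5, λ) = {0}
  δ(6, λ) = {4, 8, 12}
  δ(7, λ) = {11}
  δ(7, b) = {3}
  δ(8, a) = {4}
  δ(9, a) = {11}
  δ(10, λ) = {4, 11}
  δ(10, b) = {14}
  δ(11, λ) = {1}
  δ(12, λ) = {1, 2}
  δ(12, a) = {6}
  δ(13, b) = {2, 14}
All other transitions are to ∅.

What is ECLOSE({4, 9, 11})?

{0, 1, 2, 4, 5, 9, 11, 12}

Start with {4, 9, 11}.
From 11 via λ: add 1.
From 1 via λ: add 5.
From 5 via λ: add 0.
From 0 via λ: add 12.
From 12 via λ: add 2.
No new states can be added; the closed set is {0, 1, 2, 4, 5, 9, 11, 12}.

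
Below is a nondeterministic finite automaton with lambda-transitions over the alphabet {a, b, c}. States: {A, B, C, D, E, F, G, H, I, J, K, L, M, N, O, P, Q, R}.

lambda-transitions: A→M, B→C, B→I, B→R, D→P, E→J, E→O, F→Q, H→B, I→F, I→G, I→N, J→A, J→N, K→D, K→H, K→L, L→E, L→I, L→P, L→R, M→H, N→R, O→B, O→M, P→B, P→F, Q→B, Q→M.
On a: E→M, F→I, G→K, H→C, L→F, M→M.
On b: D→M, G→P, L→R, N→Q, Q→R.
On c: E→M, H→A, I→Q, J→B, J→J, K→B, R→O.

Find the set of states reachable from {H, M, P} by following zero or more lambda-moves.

Start with {H, M, P}.
From H via lambda: add B.
From P via lambda: add F.
From B via lambda: add C, I, R.
From F via lambda: add Q.
From I via lambda: add G, N.
No new states can be added; the closed set is {B, C, F, G, H, I, M, N, P, Q, R}.

{B, C, F, G, H, I, M, N, P, Q, R}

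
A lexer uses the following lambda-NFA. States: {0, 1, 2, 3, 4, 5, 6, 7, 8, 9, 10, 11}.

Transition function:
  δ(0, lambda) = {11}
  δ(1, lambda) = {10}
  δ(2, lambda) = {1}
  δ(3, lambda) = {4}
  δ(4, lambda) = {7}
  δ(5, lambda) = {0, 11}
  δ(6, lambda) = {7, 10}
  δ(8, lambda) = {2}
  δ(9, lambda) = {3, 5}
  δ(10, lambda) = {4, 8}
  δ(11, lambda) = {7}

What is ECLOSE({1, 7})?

Start with {1, 7}.
From 1 via lambda: add 10.
From 10 via lambda: add 4, 8.
From 8 via lambda: add 2.
No new states can be added; the closed set is {1, 2, 4, 7, 8, 10}.

{1, 2, 4, 7, 8, 10}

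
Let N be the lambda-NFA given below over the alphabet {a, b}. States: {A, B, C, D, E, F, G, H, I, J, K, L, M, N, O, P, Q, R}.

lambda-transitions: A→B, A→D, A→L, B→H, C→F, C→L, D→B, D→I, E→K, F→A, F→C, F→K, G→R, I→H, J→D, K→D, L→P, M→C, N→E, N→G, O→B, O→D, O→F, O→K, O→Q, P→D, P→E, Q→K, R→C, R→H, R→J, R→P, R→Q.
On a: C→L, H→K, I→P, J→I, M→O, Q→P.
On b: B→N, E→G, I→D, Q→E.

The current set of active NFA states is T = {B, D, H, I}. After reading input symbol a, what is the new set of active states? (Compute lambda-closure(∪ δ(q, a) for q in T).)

{B, D, E, H, I, K, P}

H on a → {K}.
I on a → {P}.
No a-transition from B, D.
Union after reading a: {K, P}.
Now take the lambda-closure:
From K via lambda: add D.
From P via lambda: add E.
From D via lambda: add B, I.
From B via lambda: add H.
No new states can be added; the closed set is {B, D, E, H, I, K, P}.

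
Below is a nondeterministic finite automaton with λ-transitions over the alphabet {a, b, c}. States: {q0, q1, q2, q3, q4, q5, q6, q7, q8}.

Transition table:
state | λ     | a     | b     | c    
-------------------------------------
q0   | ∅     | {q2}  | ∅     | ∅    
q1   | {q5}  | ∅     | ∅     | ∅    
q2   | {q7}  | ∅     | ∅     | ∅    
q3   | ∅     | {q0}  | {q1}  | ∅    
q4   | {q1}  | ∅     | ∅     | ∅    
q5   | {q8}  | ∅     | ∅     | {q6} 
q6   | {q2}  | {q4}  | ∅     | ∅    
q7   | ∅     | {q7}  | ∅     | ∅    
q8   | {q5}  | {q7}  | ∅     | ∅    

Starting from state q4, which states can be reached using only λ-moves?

Start with {q4}.
From q4 via λ: add q1.
From q1 via λ: add q5.
From q5 via λ: add q8.
No new states can be added; the closed set is {q1, q4, q5, q8}.

{q1, q4, q5, q8}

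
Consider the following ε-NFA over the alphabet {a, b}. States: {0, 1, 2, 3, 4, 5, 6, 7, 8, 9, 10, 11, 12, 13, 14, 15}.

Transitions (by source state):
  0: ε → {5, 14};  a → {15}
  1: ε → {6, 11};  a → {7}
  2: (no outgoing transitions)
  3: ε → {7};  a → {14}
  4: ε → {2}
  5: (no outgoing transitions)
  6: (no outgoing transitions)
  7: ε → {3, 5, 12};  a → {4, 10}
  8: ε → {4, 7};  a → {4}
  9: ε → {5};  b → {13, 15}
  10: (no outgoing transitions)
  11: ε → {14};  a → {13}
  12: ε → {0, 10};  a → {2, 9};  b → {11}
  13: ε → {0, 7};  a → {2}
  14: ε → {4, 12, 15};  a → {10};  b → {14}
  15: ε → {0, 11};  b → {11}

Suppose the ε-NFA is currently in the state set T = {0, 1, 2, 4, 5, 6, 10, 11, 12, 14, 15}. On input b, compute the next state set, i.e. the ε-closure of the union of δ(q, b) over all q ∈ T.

{0, 2, 4, 5, 10, 11, 12, 14, 15}

12 on b → {11}.
14 on b → {14}.
15 on b → {11}.
No b-transition from 0, 1, 2, 4, 5, 6, 10, 11.
Union after reading b: {11, 14}.
Now take the ε-closure:
From 14 via ε: add 4, 12, 15.
From 4 via ε: add 2.
From 12 via ε: add 0, 10.
From 0 via ε: add 5.
No new states can be added; the closed set is {0, 2, 4, 5, 10, 11, 12, 14, 15}.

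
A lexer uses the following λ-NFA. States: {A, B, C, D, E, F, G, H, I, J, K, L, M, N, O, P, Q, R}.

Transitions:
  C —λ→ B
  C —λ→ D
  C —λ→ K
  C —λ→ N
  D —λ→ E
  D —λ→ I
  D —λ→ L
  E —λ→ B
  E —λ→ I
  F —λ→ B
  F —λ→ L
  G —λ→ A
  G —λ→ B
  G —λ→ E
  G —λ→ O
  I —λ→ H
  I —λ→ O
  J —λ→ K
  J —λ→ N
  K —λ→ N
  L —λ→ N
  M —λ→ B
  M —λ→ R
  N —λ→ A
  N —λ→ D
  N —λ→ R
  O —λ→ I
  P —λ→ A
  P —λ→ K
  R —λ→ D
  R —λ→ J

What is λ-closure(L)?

Start with {L}.
From L via λ: add N.
From N via λ: add A, D, R.
From D via λ: add E, I.
From R via λ: add J.
From E via λ: add B.
From I via λ: add H, O.
From J via λ: add K.
No new states can be added; the closed set is {A, B, D, E, H, I, J, K, L, N, O, R}.

{A, B, D, E, H, I, J, K, L, N, O, R}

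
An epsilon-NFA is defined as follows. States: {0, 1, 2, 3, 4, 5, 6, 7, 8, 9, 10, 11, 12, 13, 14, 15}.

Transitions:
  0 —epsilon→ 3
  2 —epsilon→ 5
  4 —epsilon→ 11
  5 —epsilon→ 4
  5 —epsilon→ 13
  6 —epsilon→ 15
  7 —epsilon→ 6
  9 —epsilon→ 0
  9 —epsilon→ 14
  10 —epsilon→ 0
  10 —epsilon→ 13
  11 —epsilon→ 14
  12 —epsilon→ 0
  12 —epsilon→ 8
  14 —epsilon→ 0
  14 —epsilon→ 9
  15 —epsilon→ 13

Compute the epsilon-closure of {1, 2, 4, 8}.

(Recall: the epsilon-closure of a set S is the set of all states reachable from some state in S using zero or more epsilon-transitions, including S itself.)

{0, 1, 2, 3, 4, 5, 8, 9, 11, 13, 14}

Start with {1, 2, 4, 8}.
From 2 via epsilon: add 5.
From 4 via epsilon: add 11.
From 5 via epsilon: add 13.
From 11 via epsilon: add 14.
From 14 via epsilon: add 0, 9.
From 0 via epsilon: add 3.
No new states can be added; the closed set is {0, 1, 2, 3, 4, 5, 8, 9, 11, 13, 14}.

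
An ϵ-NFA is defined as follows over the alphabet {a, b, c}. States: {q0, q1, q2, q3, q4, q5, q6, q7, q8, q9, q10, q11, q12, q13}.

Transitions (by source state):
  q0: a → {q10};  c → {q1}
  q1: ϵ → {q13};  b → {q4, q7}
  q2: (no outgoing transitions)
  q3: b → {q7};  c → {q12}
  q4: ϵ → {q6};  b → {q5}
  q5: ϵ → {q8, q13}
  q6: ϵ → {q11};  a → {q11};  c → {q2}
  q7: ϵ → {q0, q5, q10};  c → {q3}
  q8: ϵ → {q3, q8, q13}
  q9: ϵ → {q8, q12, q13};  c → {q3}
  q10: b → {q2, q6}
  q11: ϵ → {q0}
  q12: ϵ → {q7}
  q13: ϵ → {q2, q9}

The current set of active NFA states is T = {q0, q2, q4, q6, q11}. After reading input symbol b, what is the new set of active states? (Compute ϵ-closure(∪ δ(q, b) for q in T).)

{q0, q2, q3, q5, q7, q8, q9, q10, q12, q13}

q4 on b → {q5}.
No b-transition from q0, q2, q6, q11.
Union after reading b: {q5}.
Now take the ϵ-closure:
From q5 via ϵ: add q8, q13.
From q8 via ϵ: add q3.
From q13 via ϵ: add q2, q9.
From q9 via ϵ: add q12.
From q12 via ϵ: add q7.
From q7 via ϵ: add q0, q10.
No new states can be added; the closed set is {q0, q2, q3, q5, q7, q8, q9, q10, q12, q13}.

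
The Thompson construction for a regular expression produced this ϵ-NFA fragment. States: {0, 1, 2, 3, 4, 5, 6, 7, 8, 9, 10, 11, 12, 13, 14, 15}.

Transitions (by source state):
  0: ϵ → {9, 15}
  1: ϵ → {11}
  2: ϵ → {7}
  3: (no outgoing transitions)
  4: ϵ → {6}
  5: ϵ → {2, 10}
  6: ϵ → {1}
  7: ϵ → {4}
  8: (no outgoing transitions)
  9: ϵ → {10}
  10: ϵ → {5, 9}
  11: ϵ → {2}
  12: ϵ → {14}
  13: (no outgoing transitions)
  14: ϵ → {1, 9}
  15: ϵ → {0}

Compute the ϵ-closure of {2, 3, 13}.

{1, 2, 3, 4, 6, 7, 11, 13}

Start with {2, 3, 13}.
From 2 via ϵ: add 7.
From 7 via ϵ: add 4.
From 4 via ϵ: add 6.
From 6 via ϵ: add 1.
From 1 via ϵ: add 11.
No new states can be added; the closed set is {1, 2, 3, 4, 6, 7, 11, 13}.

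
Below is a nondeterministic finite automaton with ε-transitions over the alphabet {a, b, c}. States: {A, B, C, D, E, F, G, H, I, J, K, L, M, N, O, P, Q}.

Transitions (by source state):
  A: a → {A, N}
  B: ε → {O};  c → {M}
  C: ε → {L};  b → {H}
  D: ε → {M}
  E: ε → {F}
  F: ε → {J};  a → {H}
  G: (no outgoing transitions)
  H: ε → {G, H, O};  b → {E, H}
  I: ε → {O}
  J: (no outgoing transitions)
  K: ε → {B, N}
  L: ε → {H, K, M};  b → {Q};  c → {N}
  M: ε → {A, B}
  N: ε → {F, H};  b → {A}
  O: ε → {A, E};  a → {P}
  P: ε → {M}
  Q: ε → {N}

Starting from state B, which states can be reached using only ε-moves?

{A, B, E, F, J, O}

Start with {B}.
From B via ε: add O.
From O via ε: add A, E.
From E via ε: add F.
From F via ε: add J.
No new states can be added; the closed set is {A, B, E, F, J, O}.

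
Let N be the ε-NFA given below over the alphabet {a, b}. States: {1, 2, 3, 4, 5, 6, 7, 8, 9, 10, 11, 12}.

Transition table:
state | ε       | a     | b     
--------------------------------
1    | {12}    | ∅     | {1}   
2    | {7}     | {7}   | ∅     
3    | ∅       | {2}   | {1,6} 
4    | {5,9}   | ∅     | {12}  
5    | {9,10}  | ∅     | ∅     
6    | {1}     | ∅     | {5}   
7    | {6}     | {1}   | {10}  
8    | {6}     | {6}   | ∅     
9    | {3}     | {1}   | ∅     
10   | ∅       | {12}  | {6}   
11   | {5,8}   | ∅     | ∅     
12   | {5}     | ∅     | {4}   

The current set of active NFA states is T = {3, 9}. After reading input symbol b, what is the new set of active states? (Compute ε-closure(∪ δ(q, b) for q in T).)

{1, 3, 5, 6, 9, 10, 12}

3 on b → {1, 6}.
No b-transition from 9.
Union after reading b: {1, 6}.
Now take the ε-closure:
From 1 via ε: add 12.
From 12 via ε: add 5.
From 5 via ε: add 9, 10.
From 9 via ε: add 3.
No new states can be added; the closed set is {1, 3, 5, 6, 9, 10, 12}.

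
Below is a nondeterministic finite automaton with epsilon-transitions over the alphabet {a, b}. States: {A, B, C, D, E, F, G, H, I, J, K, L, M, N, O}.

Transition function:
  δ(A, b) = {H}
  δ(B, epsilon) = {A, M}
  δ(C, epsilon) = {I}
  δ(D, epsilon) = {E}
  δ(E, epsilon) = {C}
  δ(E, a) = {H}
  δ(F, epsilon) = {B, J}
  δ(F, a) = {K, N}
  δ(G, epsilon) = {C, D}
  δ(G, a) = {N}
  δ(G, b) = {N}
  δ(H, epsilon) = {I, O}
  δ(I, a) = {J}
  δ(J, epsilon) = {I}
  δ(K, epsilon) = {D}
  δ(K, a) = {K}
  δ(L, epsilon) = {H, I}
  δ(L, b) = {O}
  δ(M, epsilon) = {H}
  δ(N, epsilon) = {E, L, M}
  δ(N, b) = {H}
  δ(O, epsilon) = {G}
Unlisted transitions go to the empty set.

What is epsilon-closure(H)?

Start with {H}.
From H via epsilon: add I, O.
From O via epsilon: add G.
From G via epsilon: add C, D.
From D via epsilon: add E.
No new states can be added; the closed set is {C, D, E, G, H, I, O}.

{C, D, E, G, H, I, O}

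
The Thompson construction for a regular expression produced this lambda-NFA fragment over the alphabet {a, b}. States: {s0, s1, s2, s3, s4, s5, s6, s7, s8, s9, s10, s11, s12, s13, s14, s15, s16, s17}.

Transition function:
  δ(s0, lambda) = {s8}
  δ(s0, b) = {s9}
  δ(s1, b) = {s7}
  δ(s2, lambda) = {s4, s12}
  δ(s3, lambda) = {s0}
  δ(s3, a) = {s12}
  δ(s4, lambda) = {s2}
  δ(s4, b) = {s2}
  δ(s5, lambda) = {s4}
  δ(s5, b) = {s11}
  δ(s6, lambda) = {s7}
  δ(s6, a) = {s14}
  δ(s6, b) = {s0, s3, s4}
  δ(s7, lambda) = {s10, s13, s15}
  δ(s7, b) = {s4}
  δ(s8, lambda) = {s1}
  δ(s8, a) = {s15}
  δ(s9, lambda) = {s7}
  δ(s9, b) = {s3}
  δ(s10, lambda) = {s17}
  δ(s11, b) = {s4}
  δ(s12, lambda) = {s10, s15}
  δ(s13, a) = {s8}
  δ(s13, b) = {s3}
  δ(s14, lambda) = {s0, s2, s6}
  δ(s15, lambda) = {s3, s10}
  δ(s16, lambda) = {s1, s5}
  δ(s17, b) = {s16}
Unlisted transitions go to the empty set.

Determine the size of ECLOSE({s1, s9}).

Start with {s1, s9}.
From s9 via lambda: add s7.
From s7 via lambda: add s10, s13, s15.
From s10 via lambda: add s17.
From s15 via lambda: add s3.
From s3 via lambda: add s0.
From s0 via lambda: add s8.
lambda-closure = {s0, s1, s3, s7, s8, s9, s10, s13, s15, s17}, which has 10 states.

10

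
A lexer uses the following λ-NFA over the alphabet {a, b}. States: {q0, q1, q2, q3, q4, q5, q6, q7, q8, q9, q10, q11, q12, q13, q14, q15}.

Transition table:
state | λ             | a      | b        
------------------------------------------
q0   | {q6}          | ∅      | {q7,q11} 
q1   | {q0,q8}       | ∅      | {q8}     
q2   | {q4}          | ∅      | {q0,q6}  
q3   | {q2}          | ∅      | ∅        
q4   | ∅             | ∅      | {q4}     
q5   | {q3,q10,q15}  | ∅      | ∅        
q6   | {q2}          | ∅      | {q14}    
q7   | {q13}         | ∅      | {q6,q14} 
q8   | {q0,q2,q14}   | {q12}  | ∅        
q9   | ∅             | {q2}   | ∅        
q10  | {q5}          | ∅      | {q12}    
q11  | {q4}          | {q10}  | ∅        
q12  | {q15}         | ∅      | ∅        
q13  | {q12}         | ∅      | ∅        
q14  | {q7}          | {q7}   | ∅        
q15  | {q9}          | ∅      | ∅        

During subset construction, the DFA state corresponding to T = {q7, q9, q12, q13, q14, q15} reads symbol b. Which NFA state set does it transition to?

q7 on b → {q6, q14}.
No b-transition from q9, q12, q13, q14, q15.
Union after reading b: {q6, q14}.
Now take the λ-closure:
From q6 via λ: add q2.
From q14 via λ: add q7.
From q2 via λ: add q4.
From q7 via λ: add q13.
From q13 via λ: add q12.
From q12 via λ: add q15.
From q15 via λ: add q9.
No new states can be added; the closed set is {q2, q4, q6, q7, q9, q12, q13, q14, q15}.

{q2, q4, q6, q7, q9, q12, q13, q14, q15}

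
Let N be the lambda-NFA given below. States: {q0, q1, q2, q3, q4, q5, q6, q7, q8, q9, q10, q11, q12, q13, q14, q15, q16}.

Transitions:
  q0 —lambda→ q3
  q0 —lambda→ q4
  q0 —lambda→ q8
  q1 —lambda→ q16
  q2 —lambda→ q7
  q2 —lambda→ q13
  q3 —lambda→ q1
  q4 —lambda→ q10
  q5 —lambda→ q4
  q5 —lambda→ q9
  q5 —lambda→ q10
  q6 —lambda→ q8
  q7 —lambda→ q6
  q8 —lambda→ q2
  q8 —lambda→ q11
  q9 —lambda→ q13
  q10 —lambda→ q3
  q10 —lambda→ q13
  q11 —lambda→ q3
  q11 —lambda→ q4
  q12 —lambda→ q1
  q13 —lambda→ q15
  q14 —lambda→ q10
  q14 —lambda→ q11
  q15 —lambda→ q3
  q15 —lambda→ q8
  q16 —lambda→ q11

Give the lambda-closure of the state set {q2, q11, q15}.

{q1, q2, q3, q4, q6, q7, q8, q10, q11, q13, q15, q16}

Start with {q2, q11, q15}.
From q2 via lambda: add q7, q13.
From q11 via lambda: add q3, q4.
From q15 via lambda: add q8.
From q3 via lambda: add q1.
From q4 via lambda: add q10.
From q7 via lambda: add q6.
From q1 via lambda: add q16.
No new states can be added; the closed set is {q1, q2, q3, q4, q6, q7, q8, q10, q11, q13, q15, q16}.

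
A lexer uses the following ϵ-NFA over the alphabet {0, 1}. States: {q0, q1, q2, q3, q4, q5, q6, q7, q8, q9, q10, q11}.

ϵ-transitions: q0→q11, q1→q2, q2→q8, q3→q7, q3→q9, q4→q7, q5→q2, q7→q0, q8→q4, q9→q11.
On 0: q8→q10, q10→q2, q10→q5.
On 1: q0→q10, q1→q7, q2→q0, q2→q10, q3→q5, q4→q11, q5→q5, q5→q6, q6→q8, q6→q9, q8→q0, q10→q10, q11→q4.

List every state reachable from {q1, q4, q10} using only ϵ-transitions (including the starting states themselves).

{q0, q1, q2, q4, q7, q8, q10, q11}

Start with {q1, q4, q10}.
From q1 via ϵ: add q2.
From q4 via ϵ: add q7.
From q2 via ϵ: add q8.
From q7 via ϵ: add q0.
From q0 via ϵ: add q11.
No new states can be added; the closed set is {q0, q1, q2, q4, q7, q8, q10, q11}.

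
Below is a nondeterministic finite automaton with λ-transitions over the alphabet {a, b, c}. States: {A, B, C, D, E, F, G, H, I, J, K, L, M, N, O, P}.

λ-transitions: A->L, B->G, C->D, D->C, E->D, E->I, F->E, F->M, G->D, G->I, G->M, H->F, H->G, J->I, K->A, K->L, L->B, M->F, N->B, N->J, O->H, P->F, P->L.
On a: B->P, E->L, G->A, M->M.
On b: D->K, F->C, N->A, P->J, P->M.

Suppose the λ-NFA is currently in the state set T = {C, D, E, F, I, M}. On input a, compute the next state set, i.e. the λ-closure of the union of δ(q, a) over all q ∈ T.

E on a → {L}.
M on a → {M}.
No a-transition from C, D, F, I.
Union after reading a: {L, M}.
Now take the λ-closure:
From L via λ: add B.
From M via λ: add F.
From B via λ: add G.
From F via λ: add E.
From E via λ: add D, I.
From D via λ: add C.
No new states can be added; the closed set is {B, C, D, E, F, G, I, L, M}.

{B, C, D, E, F, G, I, L, M}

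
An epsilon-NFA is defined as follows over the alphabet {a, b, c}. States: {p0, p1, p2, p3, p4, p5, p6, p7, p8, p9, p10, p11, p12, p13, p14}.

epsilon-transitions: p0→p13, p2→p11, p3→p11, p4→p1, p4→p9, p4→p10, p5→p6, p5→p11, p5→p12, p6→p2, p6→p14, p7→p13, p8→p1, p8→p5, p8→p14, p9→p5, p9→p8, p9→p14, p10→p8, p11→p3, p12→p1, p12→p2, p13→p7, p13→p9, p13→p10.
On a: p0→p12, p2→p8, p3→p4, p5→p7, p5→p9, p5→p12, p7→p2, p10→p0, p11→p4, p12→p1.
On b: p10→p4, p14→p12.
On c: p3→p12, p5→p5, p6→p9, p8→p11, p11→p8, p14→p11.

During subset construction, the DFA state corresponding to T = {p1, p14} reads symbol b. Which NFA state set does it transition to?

{p1, p2, p3, p11, p12}

p14 on b → {p12}.
No b-transition from p1.
Union after reading b: {p12}.
Now take the epsilon-closure:
From p12 via epsilon: add p1, p2.
From p2 via epsilon: add p11.
From p11 via epsilon: add p3.
No new states can be added; the closed set is {p1, p2, p3, p11, p12}.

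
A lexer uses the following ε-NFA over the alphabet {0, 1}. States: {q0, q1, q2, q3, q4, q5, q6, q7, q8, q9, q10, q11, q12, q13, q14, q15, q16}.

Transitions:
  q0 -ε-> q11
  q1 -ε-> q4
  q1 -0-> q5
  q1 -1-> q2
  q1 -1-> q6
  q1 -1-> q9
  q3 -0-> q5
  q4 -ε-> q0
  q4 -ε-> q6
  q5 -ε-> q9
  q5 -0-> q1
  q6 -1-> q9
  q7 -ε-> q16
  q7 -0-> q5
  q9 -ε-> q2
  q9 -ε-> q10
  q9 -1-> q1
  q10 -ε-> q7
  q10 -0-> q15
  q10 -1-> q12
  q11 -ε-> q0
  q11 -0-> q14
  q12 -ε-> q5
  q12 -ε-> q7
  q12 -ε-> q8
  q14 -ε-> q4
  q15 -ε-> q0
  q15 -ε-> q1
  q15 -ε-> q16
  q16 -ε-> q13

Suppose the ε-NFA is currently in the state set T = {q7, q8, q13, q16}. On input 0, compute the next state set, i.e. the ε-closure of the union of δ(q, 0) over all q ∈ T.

{q2, q5, q7, q9, q10, q13, q16}

q7 on 0 → {q5}.
No 0-transition from q8, q13, q16.
Union after reading 0: {q5}.
Now take the ε-closure:
From q5 via ε: add q9.
From q9 via ε: add q2, q10.
From q10 via ε: add q7.
From q7 via ε: add q16.
From q16 via ε: add q13.
No new states can be added; the closed set is {q2, q5, q7, q9, q10, q13, q16}.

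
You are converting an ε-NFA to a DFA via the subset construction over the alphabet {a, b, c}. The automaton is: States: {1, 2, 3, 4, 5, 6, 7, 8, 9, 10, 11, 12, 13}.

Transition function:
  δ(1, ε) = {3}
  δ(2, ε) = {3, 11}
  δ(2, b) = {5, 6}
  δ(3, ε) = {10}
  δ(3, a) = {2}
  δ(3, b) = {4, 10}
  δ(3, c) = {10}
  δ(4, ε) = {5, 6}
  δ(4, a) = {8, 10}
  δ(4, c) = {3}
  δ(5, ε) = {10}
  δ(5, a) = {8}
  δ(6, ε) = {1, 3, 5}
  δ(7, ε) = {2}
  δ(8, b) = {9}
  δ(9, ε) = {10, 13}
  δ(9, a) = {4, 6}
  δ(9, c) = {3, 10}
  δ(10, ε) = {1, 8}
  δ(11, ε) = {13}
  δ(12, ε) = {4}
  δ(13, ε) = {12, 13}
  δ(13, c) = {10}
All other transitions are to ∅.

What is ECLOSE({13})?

Start with {13}.
From 13 via ε: add 12.
From 12 via ε: add 4.
From 4 via ε: add 5, 6.
From 5 via ε: add 10.
From 6 via ε: add 1, 3.
From 10 via ε: add 8.
No new states can be added; the closed set is {1, 3, 4, 5, 6, 8, 10, 12, 13}.

{1, 3, 4, 5, 6, 8, 10, 12, 13}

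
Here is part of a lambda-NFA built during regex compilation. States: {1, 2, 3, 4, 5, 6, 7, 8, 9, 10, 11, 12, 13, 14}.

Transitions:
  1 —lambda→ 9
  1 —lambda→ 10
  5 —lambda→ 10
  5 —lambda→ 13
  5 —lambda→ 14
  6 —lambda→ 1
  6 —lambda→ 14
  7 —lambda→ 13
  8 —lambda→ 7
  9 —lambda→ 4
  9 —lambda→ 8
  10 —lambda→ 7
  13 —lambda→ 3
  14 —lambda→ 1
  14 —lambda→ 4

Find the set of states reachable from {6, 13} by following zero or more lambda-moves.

Start with {6, 13}.
From 6 via lambda: add 1, 14.
From 13 via lambda: add 3.
From 1 via lambda: add 9, 10.
From 14 via lambda: add 4.
From 9 via lambda: add 8.
From 10 via lambda: add 7.
No new states can be added; the closed set is {1, 3, 4, 6, 7, 8, 9, 10, 13, 14}.

{1, 3, 4, 6, 7, 8, 9, 10, 13, 14}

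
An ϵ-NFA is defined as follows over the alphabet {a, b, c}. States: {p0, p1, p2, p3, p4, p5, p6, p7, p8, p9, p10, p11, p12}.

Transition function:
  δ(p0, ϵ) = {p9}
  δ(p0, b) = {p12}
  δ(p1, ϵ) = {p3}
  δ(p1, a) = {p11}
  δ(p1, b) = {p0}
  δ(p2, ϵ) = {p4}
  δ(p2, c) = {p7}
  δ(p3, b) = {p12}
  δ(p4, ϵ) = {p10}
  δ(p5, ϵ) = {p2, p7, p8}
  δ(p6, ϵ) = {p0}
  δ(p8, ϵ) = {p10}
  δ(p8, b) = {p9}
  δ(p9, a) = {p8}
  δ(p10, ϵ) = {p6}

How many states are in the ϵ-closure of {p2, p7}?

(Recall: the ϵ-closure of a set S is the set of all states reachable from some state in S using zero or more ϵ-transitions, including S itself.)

Start with {p2, p7}.
From p2 via ϵ: add p4.
From p4 via ϵ: add p10.
From p10 via ϵ: add p6.
From p6 via ϵ: add p0.
From p0 via ϵ: add p9.
ϵ-closure = {p0, p2, p4, p6, p7, p9, p10}, which has 7 states.

7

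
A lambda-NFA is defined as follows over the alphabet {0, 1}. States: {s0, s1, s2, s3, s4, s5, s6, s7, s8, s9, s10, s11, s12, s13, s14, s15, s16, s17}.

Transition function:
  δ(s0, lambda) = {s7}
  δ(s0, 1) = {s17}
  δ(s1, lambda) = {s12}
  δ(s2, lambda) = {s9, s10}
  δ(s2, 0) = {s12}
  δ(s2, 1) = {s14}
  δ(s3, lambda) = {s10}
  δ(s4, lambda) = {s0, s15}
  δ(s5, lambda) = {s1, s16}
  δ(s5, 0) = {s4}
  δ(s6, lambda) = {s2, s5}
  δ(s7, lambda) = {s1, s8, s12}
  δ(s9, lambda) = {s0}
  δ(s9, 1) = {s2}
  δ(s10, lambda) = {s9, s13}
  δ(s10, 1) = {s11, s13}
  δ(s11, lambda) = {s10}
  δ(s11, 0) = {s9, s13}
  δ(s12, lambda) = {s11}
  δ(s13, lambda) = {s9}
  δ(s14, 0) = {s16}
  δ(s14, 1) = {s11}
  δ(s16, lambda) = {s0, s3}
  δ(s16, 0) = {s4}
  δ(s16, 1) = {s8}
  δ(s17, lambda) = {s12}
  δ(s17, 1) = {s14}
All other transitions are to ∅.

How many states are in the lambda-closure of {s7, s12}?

Start with {s7, s12}.
From s7 via lambda: add s1, s8.
From s12 via lambda: add s11.
From s11 via lambda: add s10.
From s10 via lambda: add s9, s13.
From s9 via lambda: add s0.
lambda-closure = {s0, s1, s7, s8, s9, s10, s11, s12, s13}, which has 9 states.

9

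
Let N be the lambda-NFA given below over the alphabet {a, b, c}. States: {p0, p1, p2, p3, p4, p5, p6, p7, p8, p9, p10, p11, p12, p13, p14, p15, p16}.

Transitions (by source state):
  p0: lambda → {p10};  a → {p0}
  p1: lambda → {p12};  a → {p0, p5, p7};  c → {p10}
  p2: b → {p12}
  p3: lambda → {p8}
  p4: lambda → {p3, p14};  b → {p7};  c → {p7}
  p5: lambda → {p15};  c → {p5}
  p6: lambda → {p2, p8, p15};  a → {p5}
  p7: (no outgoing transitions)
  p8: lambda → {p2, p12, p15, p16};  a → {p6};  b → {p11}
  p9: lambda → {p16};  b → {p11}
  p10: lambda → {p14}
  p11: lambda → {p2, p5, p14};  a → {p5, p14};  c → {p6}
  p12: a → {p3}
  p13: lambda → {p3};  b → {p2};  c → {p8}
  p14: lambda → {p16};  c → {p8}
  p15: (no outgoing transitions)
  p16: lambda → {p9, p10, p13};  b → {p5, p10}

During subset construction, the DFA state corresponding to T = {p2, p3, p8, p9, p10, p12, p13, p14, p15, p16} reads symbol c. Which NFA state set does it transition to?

p13 on c → {p8}.
p14 on c → {p8}.
No c-transition from p2, p3, p8, p9, p10, p12, p15, p16.
Union after reading c: {p8}.
Now take the lambda-closure:
From p8 via lambda: add p2, p12, p15, p16.
From p16 via lambda: add p9, p10, p13.
From p10 via lambda: add p14.
From p13 via lambda: add p3.
No new states can be added; the closed set is {p2, p3, p8, p9, p10, p12, p13, p14, p15, p16}.

{p2, p3, p8, p9, p10, p12, p13, p14, p15, p16}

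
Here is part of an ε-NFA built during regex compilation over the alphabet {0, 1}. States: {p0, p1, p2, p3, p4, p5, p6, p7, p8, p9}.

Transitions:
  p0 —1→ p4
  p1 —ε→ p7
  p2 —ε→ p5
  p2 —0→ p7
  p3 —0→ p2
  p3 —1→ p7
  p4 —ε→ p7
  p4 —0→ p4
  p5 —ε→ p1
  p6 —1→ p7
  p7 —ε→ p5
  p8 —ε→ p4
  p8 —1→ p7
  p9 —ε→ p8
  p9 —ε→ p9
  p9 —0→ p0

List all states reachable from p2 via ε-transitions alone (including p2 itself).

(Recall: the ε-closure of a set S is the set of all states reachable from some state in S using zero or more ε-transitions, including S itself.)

{p1, p2, p5, p7}

Start with {p2}.
From p2 via ε: add p5.
From p5 via ε: add p1.
From p1 via ε: add p7.
No new states can be added; the closed set is {p1, p2, p5, p7}.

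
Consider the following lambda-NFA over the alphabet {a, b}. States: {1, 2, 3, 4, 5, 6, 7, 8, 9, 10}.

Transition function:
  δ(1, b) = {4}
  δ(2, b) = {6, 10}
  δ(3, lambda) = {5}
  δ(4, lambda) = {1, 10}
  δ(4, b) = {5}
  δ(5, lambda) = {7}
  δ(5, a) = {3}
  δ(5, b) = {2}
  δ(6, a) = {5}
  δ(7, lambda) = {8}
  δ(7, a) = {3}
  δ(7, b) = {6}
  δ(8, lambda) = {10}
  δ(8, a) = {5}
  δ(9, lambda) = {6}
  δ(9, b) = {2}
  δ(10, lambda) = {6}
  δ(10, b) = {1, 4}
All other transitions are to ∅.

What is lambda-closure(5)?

{5, 6, 7, 8, 10}

Start with {5}.
From 5 via lambda: add 7.
From 7 via lambda: add 8.
From 8 via lambda: add 10.
From 10 via lambda: add 6.
No new states can be added; the closed set is {5, 6, 7, 8, 10}.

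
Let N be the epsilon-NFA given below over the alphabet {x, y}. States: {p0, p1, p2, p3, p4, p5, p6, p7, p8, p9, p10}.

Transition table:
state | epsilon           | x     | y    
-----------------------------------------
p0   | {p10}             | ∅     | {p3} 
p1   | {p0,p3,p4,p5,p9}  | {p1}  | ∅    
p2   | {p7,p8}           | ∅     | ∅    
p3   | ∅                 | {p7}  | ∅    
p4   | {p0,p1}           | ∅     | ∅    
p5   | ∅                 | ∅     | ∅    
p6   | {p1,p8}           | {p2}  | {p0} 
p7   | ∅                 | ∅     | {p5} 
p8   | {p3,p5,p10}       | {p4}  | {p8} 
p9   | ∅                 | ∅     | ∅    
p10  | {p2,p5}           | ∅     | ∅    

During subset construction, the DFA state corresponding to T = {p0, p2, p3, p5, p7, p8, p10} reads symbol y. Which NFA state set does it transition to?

p0 on y → {p3}.
p7 on y → {p5}.
p8 on y → {p8}.
No y-transition from p2, p3, p5, p10.
Union after reading y: {p3, p5, p8}.
Now take the epsilon-closure:
From p8 via epsilon: add p10.
From p10 via epsilon: add p2.
From p2 via epsilon: add p7.
No new states can be added; the closed set is {p2, p3, p5, p7, p8, p10}.

{p2, p3, p5, p7, p8, p10}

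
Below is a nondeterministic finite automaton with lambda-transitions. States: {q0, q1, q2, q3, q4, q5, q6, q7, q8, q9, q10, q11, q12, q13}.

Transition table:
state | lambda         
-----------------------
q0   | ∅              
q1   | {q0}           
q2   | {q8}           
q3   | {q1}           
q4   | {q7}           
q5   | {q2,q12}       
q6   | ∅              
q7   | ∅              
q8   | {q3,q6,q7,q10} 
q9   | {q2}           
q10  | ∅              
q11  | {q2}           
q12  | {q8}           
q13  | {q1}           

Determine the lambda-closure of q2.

{q0, q1, q2, q3, q6, q7, q8, q10}

Start with {q2}.
From q2 via lambda: add q8.
From q8 via lambda: add q3, q6, q7, q10.
From q3 via lambda: add q1.
From q1 via lambda: add q0.
No new states can be added; the closed set is {q0, q1, q2, q3, q6, q7, q8, q10}.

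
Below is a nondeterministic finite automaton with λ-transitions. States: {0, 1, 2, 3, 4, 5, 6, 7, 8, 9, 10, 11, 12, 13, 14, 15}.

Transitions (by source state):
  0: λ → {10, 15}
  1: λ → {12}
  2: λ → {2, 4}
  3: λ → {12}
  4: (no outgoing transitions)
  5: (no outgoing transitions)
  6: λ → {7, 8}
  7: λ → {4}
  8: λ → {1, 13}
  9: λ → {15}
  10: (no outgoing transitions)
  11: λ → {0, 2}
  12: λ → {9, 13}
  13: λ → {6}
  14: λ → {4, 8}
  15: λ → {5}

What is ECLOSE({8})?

Start with {8}.
From 8 via λ: add 1, 13.
From 1 via λ: add 12.
From 13 via λ: add 6.
From 6 via λ: add 7.
From 12 via λ: add 9.
From 7 via λ: add 4.
From 9 via λ: add 15.
From 15 via λ: add 5.
No new states can be added; the closed set is {1, 4, 5, 6, 7, 8, 9, 12, 13, 15}.

{1, 4, 5, 6, 7, 8, 9, 12, 13, 15}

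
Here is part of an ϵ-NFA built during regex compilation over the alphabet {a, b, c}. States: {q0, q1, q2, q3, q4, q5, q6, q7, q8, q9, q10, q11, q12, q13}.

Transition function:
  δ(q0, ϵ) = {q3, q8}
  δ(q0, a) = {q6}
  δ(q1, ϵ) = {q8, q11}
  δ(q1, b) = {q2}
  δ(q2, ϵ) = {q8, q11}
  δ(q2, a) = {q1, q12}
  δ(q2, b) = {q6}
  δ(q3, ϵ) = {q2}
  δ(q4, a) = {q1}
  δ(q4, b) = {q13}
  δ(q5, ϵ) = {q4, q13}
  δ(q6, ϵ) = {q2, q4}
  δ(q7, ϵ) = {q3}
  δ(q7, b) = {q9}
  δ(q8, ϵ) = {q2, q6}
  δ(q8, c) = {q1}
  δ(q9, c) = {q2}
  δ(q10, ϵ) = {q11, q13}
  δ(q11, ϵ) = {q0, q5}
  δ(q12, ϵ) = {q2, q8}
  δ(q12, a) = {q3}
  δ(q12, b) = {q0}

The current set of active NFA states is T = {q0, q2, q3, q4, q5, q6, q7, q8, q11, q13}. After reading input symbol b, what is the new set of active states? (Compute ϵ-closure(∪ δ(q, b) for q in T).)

q2 on b → {q6}.
q4 on b → {q13}.
q7 on b → {q9}.
No b-transition from q0, q3, q5, q6, q8, q11, q13.
Union after reading b: {q6, q9, q13}.
Now take the ϵ-closure:
From q6 via ϵ: add q2, q4.
From q2 via ϵ: add q8, q11.
From q11 via ϵ: add q0, q5.
From q0 via ϵ: add q3.
No new states can be added; the closed set is {q0, q2, q3, q4, q5, q6, q8, q9, q11, q13}.

{q0, q2, q3, q4, q5, q6, q8, q9, q11, q13}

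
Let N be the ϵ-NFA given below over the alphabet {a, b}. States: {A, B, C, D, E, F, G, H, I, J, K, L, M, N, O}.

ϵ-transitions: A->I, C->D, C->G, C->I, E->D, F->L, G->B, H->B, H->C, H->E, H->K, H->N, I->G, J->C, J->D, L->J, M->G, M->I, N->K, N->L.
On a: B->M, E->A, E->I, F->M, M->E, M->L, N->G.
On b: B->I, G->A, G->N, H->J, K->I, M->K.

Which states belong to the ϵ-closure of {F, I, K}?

Start with {F, I, K}.
From F via ϵ: add L.
From I via ϵ: add G.
From G via ϵ: add B.
From L via ϵ: add J.
From J via ϵ: add C, D.
No new states can be added; the closed set is {B, C, D, F, G, I, J, K, L}.

{B, C, D, F, G, I, J, K, L}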